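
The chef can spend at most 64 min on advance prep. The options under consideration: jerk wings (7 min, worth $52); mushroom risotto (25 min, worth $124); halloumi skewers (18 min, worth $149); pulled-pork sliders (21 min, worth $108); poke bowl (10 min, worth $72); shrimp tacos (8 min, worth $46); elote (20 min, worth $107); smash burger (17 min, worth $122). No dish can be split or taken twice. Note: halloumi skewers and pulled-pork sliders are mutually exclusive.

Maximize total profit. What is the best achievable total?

Density check — halloumi skewers 8.28, jerk wings 7.43, poke bowl 7.20 are the best per min.
The ratio ordering already packs tightly: jerk wings + halloumi skewers + poke bowl + shrimp tacos + smash burger, 60 min, 441.
Nothing else feasible within 64 min beats 441.

441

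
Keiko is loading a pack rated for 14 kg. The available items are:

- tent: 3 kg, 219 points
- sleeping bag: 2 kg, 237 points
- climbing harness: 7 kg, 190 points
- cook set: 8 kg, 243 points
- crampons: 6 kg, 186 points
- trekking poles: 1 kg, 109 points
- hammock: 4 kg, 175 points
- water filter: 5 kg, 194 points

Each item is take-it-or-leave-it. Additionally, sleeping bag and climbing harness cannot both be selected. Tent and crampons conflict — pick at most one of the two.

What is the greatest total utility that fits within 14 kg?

Filling by ratio: tent + sleeping bag + trekking poles + hammock for 740, with 4 kg left unused.
Replace trekking poles with water filter: the trade gains 85 net, giving 825 at 14 kg.

825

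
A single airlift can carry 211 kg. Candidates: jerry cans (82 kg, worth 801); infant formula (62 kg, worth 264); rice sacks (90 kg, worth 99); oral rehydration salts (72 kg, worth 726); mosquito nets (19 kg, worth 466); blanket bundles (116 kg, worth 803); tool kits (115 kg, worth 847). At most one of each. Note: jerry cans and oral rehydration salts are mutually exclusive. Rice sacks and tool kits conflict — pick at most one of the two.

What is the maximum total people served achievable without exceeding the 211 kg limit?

2039

Best packing: oral rehydration salts + mosquito nets + tool kits — 206 kg, 2039 total.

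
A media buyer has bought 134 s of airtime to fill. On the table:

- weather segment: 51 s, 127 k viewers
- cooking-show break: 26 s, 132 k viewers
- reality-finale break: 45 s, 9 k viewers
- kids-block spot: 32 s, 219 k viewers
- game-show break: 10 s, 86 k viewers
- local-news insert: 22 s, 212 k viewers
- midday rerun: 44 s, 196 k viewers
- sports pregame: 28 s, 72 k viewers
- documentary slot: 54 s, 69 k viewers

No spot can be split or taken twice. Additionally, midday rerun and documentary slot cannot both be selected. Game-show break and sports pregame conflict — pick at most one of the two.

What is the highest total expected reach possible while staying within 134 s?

845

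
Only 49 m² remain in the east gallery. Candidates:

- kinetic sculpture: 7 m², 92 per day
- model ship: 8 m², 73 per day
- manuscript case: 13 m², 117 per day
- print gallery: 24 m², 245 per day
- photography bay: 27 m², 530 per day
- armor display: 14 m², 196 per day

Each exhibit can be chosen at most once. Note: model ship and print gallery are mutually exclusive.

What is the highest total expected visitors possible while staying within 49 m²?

818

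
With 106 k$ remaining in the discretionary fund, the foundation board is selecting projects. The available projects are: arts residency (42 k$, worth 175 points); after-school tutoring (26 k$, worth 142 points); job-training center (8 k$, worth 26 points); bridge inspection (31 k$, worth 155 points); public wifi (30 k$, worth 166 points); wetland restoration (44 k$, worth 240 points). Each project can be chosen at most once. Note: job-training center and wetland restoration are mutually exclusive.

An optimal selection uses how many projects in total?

3

Best achievable projected impact is 561.
For example bridge inspection + public wifi + wetland restoration achieves it, using 105 k$.
Any selection reaching 561 contains exactly 3 projects.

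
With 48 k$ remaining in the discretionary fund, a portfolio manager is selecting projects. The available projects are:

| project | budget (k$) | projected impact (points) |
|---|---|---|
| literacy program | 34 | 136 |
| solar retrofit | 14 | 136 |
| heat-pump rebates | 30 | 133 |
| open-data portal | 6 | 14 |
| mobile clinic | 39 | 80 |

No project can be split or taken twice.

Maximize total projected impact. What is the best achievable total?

272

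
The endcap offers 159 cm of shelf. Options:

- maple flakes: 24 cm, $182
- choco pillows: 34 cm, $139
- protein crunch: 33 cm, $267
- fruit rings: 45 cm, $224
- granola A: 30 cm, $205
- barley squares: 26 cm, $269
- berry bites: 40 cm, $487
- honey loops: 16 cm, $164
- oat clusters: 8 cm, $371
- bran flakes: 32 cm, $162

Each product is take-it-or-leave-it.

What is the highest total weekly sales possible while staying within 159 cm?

1763

Greedy by ratio would take maple flakes + protein crunch + barley squares + berry bites + honey loops + oat clusters: 147 cm used, total 1740.
Dropping maple flakes frees 24 cm; slotting in granola A (30 cm) lifts the total to 1763 at 153 cm.
The closest alternative, maple flakes + protein crunch + barley squares + berry bites + honey loops + oat clusters, reaches only 1740.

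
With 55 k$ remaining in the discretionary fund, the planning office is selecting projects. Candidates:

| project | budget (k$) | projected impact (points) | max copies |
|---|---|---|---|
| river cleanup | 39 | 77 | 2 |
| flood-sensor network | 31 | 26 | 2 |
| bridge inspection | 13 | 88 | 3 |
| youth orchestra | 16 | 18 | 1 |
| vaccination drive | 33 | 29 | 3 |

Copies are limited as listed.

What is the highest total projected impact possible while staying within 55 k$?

282

3×bridge inspection + youth orchestra uses 55 of the 55 k$ and totals 282.
Every other selection either busts 55 k$ or exceeds an availability limit or fails to beat 282.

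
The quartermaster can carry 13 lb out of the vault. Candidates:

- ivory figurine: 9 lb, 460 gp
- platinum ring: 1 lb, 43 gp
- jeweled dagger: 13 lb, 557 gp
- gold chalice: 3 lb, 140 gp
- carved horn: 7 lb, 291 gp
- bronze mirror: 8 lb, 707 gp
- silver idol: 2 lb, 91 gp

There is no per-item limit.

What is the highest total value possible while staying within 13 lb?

938

Gold chalice + bronze mirror + silver idol uses 13 of the 13 lb and totals 938.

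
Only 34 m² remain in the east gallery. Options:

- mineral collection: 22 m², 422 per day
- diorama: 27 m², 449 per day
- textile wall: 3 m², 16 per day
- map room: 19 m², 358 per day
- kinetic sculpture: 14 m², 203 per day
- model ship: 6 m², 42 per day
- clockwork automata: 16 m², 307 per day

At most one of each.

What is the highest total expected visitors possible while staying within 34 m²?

561

Ranking by ratio (expected visitors/m²): clockwork automata 19.19, mineral collection 19.18, map room 18.84, diorama 16.63.
The ratio heuristic lands on textile wall + kinetic sculpture + clockwork automata (526) but leaves 1 m² idle.
The 19 m² tied up in textile wall and clockwork automata is better spent on map room — total rises to 561 (33 m²).
That's the maximum — no swap from here does better than 561.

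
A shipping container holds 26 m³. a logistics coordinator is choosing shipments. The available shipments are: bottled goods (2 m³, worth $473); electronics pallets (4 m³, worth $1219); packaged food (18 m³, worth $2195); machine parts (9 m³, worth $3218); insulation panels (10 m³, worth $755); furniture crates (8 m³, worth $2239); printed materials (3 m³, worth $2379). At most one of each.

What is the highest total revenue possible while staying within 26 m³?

9528

Ranking by ratio (revenue/m³): printed materials 793.00, machine parts 357.56, electronics pallets 304.75, furniture crates 279.88.
Best packing: bottled goods + electronics pallets + machine parts + furniture crates + printed materials — 26 m³, 9528 total.
That's the maximum — no swap from here does better than 9528.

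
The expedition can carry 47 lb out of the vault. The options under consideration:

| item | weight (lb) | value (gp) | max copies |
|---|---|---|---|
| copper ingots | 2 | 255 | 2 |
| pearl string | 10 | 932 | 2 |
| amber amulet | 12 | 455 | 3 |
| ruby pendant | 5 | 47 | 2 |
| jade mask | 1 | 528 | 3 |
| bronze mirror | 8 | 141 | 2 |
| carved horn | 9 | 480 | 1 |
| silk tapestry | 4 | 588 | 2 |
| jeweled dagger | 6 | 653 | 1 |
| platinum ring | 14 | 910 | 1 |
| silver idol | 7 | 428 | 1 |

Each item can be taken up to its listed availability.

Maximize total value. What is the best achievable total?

5960

Filling by ratio: 2×copper ingots + 2×pearl string + ruby pendant + 3×jade mask + 2×silk tapestry + jeweled dagger for 5834, with 1 lb left unused.
The 7 lb tied up in copper ingots and ruby pendant is better spent on silver idol — total rises to 5960 (46 lb).
Nothing else within 47 lb beats 5960.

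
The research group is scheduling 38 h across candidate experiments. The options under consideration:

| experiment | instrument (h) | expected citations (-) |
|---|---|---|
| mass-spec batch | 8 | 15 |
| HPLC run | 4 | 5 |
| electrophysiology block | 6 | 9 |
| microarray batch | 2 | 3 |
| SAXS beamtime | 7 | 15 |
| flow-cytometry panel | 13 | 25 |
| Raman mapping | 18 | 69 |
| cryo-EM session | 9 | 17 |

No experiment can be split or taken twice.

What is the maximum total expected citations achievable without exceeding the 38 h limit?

109

SAXS beamtime + flow-cytometry panel + Raman mapping uses 38 of the 38 h and totals 109.
That's the maximum — no swap from here does better than 109.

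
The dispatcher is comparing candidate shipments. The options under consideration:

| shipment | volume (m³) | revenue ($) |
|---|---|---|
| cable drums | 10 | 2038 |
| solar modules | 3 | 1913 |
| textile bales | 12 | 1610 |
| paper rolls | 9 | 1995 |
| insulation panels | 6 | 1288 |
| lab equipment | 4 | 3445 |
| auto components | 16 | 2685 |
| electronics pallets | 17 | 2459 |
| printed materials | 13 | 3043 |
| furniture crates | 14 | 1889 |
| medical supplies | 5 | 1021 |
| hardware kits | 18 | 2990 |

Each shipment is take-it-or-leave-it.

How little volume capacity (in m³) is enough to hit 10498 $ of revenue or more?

31

Need the lightest bundle worth ≥ 10498.
solar modules + insulation panels + lab equipment + printed materials + medical supplies reaches 10710 using 31 m³.
Below 31 m³ the best achievable stays under 10498.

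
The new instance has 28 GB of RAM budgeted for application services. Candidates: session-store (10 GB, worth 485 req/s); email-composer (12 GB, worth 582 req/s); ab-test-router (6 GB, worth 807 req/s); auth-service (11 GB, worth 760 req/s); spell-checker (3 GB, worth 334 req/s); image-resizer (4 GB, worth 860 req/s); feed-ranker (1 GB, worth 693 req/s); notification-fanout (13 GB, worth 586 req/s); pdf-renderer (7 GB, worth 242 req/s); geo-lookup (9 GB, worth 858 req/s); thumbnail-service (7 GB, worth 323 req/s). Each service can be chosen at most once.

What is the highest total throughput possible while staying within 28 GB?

Taking ab-test-router + spell-checker + image-resizer + feed-ranker + geo-lookup: 23 GB used, 3552 in throughput.

3552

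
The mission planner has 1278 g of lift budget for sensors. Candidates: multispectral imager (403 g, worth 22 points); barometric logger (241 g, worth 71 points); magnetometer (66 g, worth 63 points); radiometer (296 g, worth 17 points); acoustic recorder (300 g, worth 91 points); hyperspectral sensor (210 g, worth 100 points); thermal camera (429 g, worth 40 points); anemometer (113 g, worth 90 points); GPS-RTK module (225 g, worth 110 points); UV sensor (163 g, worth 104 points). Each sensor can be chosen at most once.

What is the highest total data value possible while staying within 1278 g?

566

Greedy by ratio would take magnetometer + acoustic recorder + hyperspectral sensor + anemometer + GPS-RTK module + UV sensor: 1077 g used, total 558.
The 66 g tied up in magnetometer is better spent on barometric logger — total rises to 566 (1252 g).
The closest alternative, magnetometer + acoustic recorder + hyperspectral sensor + anemometer + GPS-RTK module + UV sensor, reaches only 558.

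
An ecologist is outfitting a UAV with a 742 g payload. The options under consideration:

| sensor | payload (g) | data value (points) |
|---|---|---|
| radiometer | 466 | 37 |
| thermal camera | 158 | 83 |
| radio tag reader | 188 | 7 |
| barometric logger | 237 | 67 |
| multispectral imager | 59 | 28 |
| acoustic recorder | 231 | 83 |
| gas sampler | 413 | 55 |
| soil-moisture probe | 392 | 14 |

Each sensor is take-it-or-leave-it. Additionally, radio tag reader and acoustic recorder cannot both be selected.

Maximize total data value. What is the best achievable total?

Ranking by ratio (data value/g): thermal camera 0.53, multispectral imager 0.47, acoustic recorder 0.36.
Best packing: thermal camera + barometric logger + multispectral imager + acoustic recorder — 685 g, 261 total.
The closest alternative, thermal camera + barometric logger + acoustic recorder, reaches only 233.

261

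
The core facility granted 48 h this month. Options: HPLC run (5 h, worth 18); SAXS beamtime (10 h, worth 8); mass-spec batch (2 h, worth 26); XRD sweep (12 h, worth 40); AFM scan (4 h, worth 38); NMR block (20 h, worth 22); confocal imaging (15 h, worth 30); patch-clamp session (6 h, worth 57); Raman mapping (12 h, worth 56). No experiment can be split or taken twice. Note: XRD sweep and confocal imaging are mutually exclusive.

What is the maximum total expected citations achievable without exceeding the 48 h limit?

HPLC run + mass-spec batch + XRD sweep + AFM scan + patch-clamp session + Raman mapping uses 41 of the 48 h and totals 235.
That's the maximum — no feasible swap from here does better than 235.

235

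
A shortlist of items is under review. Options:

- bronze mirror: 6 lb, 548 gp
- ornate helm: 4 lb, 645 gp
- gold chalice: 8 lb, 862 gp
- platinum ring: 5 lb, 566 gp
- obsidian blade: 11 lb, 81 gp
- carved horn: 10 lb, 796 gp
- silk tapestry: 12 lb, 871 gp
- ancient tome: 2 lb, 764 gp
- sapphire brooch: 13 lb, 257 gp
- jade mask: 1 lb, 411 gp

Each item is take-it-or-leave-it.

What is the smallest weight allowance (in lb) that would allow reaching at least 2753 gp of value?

18

Need the lightest bundle worth ≥ 2753.
Taking bronze mirror + ornate helm + platinum ring + ancient tome + jade mask gives 2934 (≥ 2753) for 18 lb.
Below 18 lb the best achievable stays under 2753.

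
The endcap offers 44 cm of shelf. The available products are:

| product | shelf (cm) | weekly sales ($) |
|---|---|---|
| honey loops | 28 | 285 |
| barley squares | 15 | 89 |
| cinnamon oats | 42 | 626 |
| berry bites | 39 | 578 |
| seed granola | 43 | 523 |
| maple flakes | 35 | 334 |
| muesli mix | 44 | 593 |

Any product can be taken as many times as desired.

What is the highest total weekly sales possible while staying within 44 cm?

Taking cinnamon oats: 42 cm used, 626 in weekly sales.

626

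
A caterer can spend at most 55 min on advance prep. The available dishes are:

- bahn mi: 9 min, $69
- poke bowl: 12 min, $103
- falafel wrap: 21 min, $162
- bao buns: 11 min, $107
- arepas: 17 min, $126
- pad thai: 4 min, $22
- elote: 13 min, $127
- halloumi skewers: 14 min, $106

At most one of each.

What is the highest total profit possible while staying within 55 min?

466

Density check — elote 9.77, bao buns 9.73, poke bowl 8.58 are the best per min.
Filling by ratio: bahn mi + poke bowl + bao buns + pad thai + elote for 428, with 6 min left unused.
Using the slack differently, bao buns + arepas + elote + halloumi skewers comes to 466 at 55 min.
Runner-up bahn mi + falafel wrap + bao buns + elote tops out at 465.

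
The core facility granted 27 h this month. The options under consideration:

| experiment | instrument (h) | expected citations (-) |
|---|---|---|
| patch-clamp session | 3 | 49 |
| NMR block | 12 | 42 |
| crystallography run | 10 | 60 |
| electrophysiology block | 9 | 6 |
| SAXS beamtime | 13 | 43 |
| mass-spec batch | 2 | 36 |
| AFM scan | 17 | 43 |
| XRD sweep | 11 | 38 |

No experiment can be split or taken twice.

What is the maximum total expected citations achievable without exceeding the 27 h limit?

By expected citations per h: mass-spec batch 18.00, patch-clamp session 16.33, crystallography run 6.00, NMR block 3.50 lead.
The ratio ordering already packs tightly: patch-clamp session + NMR block + crystallography run + mass-spec batch, 27 h, 187.
Runner-up patch-clamp session + crystallography run + mass-spec batch + XRD sweep tops out at 183.

187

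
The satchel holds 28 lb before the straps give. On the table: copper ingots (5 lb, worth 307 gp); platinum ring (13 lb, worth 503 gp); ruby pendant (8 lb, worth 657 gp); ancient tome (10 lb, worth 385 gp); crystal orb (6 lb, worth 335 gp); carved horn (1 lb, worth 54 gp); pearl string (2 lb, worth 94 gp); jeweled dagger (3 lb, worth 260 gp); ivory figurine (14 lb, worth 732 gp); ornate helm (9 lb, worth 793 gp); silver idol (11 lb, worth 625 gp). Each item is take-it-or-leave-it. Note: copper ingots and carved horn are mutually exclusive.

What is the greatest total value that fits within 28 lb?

2139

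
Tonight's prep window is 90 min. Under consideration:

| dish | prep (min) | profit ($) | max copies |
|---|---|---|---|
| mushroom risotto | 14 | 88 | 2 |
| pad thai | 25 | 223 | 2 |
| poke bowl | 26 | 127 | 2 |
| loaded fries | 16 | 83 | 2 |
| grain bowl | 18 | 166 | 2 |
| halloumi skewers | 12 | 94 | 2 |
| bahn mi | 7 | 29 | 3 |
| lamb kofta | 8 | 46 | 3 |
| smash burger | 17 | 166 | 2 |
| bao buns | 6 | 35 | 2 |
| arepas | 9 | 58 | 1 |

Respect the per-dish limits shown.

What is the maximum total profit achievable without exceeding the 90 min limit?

Ranking by ratio (profit/min): smash burger 9.76, grain bowl 9.22, pad thai 8.92, halloumi skewers 7.83.
Filling by ratio: 2×grain bowl + halloumi skewers + 2×smash burger + bao buns for 793, with 2 min left unused.
Replace grain bowl and bao buns with pad thai: the trade gains 22 net, giving 815 at 89 min.

815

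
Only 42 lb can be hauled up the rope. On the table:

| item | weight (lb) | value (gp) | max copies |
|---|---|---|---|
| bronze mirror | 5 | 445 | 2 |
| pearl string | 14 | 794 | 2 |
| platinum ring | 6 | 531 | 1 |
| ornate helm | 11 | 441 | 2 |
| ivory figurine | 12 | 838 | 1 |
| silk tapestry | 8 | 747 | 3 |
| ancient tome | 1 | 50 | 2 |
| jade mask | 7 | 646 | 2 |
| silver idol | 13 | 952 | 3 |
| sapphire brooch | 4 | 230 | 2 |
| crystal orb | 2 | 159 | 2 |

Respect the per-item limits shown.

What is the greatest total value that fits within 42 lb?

3863

By value per lb: silk tapestry 93.38, jade mask 92.29, bronze mirror 89.00 lead.
Taking the top-ratio items first gives 3×silk tapestry + 2×jade mask + 2×crystal orb for 3851 (42 lb).
The 11 lb tied up in jade mask and 2×crystal orb is better spent on bronze mirror + platinum ring — total rises to 3863 (42 lb).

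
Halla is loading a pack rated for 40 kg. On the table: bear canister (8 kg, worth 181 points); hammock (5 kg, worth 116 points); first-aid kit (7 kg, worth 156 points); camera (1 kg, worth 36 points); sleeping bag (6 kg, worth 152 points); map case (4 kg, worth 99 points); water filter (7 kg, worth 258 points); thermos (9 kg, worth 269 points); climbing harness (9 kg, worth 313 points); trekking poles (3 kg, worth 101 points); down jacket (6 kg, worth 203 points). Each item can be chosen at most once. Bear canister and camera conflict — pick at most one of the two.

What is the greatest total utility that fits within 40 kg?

1296

A density-first pass picks camera + map case + water filter + thermos + climbing harness + trekking poles + down jacket — 1279 at 39 kg.
Replace map case with hammock: the trade gains 17 net, giving 1296 at 40 kg.
No other feasible combination exceeds 1296.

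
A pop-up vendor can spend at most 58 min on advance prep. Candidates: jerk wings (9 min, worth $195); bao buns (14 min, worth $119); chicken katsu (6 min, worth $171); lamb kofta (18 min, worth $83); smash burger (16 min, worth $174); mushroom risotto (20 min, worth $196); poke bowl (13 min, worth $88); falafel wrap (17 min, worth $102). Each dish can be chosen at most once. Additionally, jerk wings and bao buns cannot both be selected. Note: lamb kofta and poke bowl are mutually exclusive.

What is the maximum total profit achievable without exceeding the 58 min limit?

Taking jerk wings + chicken katsu + smash burger + mushroom risotto: 51 min used, 736 in profit.

736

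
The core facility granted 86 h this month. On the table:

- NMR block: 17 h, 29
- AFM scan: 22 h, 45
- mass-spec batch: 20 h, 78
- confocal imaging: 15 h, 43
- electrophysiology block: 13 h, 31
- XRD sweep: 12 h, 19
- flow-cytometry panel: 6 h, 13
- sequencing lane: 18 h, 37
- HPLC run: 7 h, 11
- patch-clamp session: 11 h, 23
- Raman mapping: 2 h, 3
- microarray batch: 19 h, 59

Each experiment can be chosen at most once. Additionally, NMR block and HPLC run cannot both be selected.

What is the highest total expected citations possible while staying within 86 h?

250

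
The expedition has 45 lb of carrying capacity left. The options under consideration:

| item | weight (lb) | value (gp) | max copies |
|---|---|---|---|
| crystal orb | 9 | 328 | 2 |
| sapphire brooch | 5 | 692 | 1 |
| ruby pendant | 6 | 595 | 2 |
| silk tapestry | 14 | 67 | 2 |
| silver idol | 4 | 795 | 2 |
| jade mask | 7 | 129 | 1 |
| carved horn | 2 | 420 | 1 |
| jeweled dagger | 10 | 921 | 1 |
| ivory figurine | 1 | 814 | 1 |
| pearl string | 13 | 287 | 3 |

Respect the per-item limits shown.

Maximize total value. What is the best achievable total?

5756

Best packing: sapphire brooch + 2×ruby pendant + 2×silver idol + jade mask + carved horn + jeweled dagger + ivory figurine — 45 lb, 5756 total.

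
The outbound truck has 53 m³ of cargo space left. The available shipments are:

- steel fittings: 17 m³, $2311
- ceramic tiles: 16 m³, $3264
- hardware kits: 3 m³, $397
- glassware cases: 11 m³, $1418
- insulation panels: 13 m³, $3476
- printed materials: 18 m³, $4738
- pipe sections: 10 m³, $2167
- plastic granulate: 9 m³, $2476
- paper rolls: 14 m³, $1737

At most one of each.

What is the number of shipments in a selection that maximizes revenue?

The maximum revenue within 53 m³ is 13254.
hardware kits + insulation panels + printed materials + pipe sections + plastic granulate hits 13254 at 53 m³.
Every optimal selection uses 5 shipments.

5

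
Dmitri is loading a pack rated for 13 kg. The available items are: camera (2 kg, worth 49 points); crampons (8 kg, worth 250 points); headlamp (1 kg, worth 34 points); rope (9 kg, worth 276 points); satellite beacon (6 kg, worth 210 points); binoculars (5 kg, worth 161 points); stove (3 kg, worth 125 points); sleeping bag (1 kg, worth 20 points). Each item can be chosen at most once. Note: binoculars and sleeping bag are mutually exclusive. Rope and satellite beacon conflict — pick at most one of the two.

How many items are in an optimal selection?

5

The maximum utility within 13 kg is 438.
For example camera + headlamp + satellite beacon + stove + sleeping bag achieves it, using 13 kg.
Every optimal selection uses 5 items.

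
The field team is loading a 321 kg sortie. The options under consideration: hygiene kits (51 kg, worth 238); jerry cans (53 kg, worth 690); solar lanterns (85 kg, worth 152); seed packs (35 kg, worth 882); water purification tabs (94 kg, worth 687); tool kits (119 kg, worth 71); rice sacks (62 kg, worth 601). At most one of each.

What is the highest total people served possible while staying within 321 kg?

3098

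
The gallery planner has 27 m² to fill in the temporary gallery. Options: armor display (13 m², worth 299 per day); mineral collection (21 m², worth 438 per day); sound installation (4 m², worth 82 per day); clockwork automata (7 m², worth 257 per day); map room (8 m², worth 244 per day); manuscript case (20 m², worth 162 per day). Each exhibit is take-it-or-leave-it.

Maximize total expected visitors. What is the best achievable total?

638

By expected visitors per m²: clockwork automata 36.71, map room 30.50, armor display 23.00 lead.
Greedy by ratio would take sound installation + clockwork automata + map room: 19 m² used, total 583.
Dropping map room frees 8 m²; slotting in armor display (13 m²) lifts the total to 638 at 24 m².
An exhaustive check of the 64 subsets confirms 638.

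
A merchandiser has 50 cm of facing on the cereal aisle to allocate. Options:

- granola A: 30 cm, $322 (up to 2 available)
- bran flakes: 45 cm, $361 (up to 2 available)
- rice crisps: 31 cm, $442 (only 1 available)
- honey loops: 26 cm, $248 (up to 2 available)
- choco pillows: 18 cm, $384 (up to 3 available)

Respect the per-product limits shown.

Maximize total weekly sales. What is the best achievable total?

Filling by ratio: 2×choco pillows for 768, with 14 cm left unused.
Dropping choco pillows frees 18 cm; slotting in rice crisps (31 cm) lifts the total to 826 at 49 cm.
Every other selection either busts 50 cm or exceeds an availability limit or fails to beat 826.

826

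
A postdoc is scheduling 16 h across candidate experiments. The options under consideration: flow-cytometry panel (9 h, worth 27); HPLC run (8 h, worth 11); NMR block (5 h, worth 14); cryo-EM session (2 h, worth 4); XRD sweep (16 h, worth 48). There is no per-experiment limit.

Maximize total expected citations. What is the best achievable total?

48

Taking the top-ratio experiments first gives flow-cytometry panel + NMR block + cryo-EM session for 45 (16 h).
The 16 h tied up in flow-cytometry panel and NMR block and cryo-EM session is better spent on XRD sweep — total rises to 48 (16 h).
No other feasible combination exceeds 48.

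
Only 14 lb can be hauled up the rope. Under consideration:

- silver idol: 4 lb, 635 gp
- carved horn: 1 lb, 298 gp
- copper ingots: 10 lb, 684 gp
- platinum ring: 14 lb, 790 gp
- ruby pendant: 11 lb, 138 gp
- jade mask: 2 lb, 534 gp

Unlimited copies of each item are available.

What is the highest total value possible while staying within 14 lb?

Best packing: 14×carved horn — 14 lb, 4172 total.
No other feasible combination exceeds 4172.

4172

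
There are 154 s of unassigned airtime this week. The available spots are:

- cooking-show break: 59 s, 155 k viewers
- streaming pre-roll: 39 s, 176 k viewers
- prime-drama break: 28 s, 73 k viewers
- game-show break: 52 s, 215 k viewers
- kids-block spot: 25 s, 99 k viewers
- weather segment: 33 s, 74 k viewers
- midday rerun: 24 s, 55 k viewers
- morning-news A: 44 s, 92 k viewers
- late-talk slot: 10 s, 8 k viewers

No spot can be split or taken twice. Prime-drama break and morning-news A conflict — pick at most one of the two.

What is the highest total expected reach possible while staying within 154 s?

Best packing: streaming pre-roll + prime-drama break + game-show break + kids-block spot + late-talk slot — 154 s, 571 total.
Nothing else feasible within 154 s beats 571.

571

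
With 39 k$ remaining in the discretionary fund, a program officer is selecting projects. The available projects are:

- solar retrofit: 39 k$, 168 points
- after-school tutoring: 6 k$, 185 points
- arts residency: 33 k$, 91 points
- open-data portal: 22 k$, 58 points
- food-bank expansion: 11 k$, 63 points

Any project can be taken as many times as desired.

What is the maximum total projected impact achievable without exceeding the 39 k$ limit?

Best packing: 6×after-school tutoring — 36 k$, 1110 total.

1110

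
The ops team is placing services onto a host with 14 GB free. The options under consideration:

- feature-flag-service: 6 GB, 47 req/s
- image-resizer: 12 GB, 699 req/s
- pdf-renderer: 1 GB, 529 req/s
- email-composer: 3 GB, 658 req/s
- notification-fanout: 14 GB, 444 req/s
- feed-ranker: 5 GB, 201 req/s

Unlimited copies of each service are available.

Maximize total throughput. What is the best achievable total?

Ranking by ratio (throughput/GB): pdf-renderer 529.00, email-composer 219.33, image-resizer 58.25.
Best packing: 14×pdf-renderer — 14 GB, 7406 total.

7406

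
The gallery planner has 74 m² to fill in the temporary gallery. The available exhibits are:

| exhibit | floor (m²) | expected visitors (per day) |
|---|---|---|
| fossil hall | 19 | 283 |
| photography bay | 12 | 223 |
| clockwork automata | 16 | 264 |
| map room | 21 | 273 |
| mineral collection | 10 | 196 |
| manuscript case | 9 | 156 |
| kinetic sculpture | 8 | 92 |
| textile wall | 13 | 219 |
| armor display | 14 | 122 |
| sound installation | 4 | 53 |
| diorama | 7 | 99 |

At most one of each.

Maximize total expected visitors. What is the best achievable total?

Ranking by ratio (expected visitors/m²): mineral collection 19.60, photography bay 18.58, manuscript case 17.33, textile wall 16.85.
Taking the top-ratio exhibits first gives photography bay + clockwork automata + mineral collection + manuscript case + textile wall + sound installation + diorama for 1210 (71 m²).
Dropping manuscript case and diorama frees 16 m²; slotting in fossil hall (19 m²) lifts the total to 1238 at 74 m².
Nothing else within 74 m² beats 1238.

1238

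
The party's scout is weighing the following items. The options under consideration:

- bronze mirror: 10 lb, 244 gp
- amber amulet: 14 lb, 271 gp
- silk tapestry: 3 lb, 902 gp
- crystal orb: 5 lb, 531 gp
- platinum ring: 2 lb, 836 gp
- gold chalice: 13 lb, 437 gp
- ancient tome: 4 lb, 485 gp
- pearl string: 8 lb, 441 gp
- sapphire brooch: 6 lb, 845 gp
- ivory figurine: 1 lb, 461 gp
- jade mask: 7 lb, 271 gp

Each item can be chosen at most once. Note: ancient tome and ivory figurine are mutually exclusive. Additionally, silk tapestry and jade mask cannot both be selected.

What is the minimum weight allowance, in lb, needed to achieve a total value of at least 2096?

6

Minimise lb subject to total value ≥ 2096.
Taking silk tapestry + platinum ring + ivory figurine gives 2199 (≥ 2096) for 6 lb.
No combination under 6 lb hits 2096.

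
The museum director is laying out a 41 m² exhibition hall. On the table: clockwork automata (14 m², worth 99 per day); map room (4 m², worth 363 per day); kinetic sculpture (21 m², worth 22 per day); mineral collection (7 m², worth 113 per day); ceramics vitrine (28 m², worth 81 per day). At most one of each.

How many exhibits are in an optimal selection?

3

The maximum expected visitors within 41 m² is 575.
One optimal bundle: clockwork automata + map room + mineral collection (25 m²).
All optima have 3 exhibits.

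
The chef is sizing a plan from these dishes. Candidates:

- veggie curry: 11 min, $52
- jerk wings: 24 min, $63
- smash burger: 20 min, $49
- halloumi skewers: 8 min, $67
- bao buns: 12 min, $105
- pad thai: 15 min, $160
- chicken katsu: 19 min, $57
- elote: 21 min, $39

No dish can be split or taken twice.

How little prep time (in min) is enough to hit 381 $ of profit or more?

46

Minimise min subject to total profit ≥ 381.
veggie curry + halloumi skewers + bao buns + pad thai: 384 profit at 46 min.
Below 46 min the best achievable stays under 381.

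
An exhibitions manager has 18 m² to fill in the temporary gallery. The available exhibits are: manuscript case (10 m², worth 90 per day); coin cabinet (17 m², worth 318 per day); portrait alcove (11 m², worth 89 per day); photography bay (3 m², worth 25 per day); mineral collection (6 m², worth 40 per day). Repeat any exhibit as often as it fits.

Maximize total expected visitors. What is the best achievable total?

Taking coin cabinet: 17 m² used, 318 in expected visitors.
No other feasible combination exceeds 318.

318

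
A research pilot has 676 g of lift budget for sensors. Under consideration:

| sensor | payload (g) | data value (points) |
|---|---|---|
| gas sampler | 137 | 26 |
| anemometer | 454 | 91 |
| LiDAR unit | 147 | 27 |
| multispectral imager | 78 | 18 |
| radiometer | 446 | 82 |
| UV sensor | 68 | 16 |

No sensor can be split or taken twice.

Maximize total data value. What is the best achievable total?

135

Filling by ratio: anemometer + multispectral imager + UV sensor for 125, with 76 g left unused.
Replace UV sensor with gas sampler: the trade gains 10 net, giving 135 at 669 g.
An exhaustive check of the 64 subsets confirms 135.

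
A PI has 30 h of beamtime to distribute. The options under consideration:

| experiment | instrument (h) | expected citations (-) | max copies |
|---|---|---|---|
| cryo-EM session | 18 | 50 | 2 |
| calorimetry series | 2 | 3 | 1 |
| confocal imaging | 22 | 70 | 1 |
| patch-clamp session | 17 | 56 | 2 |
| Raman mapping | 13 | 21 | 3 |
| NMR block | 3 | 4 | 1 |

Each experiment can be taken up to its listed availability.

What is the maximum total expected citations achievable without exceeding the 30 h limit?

77

By expected citations per h: patch-clamp session 3.29, confocal imaging 3.18, cryo-EM session 2.78 lead.
Best packing: calorimetry series + confocal imaging + NMR block — 27 h, 77 total.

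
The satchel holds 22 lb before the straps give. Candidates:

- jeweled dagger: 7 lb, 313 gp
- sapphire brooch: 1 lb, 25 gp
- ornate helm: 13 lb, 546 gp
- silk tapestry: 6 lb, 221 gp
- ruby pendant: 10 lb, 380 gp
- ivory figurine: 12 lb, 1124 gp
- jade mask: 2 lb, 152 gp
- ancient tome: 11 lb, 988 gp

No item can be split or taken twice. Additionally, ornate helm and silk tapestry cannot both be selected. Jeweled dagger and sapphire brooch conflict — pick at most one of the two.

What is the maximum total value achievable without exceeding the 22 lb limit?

1589

By value per lb: ivory figurine 93.67, ancient tome 89.82, jade mask 76.00 lead.
Taking jeweled dagger + ivory figurine + jade mask: 21 lb used, 1589 in value.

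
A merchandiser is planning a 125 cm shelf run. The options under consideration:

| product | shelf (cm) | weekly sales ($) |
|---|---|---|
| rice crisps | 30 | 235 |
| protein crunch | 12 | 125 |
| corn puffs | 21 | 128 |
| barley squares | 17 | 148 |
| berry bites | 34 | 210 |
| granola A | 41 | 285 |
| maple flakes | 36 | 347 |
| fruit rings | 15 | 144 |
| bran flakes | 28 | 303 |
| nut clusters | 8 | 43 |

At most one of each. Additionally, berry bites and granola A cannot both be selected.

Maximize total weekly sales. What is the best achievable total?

1158

By weekly sales per cm: bran flakes 10.82, protein crunch 10.42, maple flakes 9.64, fruit rings 9.60 lead.
The ratio heuristic lands on protein crunch + barley squares + maple flakes + fruit rings + bran flakes + nut clusters (1110) but leaves 9 cm idle.
The 23 cm tied up in fruit rings and nut clusters is better spent on rice crisps — total rises to 1158 (123 cm).
Every other selection either busts 125 cm or breaks a pairing rule or fails to beat 1158.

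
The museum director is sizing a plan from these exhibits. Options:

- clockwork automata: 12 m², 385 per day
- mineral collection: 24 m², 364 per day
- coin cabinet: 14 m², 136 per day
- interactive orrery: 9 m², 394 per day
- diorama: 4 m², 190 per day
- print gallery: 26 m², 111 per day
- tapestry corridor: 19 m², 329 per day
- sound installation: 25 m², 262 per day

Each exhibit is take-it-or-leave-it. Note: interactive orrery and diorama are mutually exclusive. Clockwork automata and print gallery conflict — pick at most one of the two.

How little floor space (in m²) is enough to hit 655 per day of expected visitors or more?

Look for the lowest-floor combination reaching 655.
clockwork automata + interactive orrery: 779 expected visitors at 21 m².
No combination under 21 m² hits 655.

21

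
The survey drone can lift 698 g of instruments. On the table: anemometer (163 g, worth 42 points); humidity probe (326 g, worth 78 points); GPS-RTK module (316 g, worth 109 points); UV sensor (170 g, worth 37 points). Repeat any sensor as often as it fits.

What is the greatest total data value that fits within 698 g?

Ranking by ratio (data value/g): GPS-RTK module 0.34, anemometer 0.26, humidity probe 0.24.
2×GPS-RTK module uses 632 of the 698 g and totals 218.

218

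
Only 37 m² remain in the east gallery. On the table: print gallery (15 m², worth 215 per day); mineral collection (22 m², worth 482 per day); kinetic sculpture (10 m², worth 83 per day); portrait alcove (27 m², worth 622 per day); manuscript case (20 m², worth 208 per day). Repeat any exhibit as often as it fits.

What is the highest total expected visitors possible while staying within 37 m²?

Taking kinetic sculpture + portrait alcove: 37 m² used, 705 in expected visitors.
No other feasible combination exceeds 705.

705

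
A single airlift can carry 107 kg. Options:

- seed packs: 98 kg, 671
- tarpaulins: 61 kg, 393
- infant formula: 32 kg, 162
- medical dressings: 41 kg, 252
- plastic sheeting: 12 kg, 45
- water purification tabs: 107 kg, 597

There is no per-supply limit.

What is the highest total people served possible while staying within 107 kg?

Taking seed packs: 98 kg used, 671 in people served.

671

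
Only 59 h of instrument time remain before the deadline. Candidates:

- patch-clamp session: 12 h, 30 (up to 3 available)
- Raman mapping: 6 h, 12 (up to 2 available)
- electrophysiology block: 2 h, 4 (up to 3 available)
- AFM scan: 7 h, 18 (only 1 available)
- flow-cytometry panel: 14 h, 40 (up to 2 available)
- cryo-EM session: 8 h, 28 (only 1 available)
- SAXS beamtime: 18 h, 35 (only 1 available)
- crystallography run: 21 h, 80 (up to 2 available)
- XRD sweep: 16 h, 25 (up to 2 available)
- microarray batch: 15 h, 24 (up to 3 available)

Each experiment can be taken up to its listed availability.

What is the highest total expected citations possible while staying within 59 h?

Density check — crystallography run 3.81, cryo-EM session 3.50, flow-cytometry panel 2.86, AFM scan 2.57 are the best per h.
Electrophysiology block + AFM scan + cryo-EM session + 2×crystallography run uses 59 of the 59 h and totals 210.

210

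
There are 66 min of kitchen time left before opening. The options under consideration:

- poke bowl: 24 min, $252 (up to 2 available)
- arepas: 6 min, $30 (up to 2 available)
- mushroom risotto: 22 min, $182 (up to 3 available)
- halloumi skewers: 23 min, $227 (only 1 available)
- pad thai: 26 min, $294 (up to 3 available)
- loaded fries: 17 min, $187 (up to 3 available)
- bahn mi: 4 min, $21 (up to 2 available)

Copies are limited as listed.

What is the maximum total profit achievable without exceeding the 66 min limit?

By profit per min: pad thai 11.31, loaded fries 11.00, poke bowl 10.50, halloumi skewers 9.87 lead.
A density-first pass picks arepas + 2×pad thai + 2×bahn mi — 660 at 66 min.
A better packing is halloumi skewers + pad thai + loaded fries: 66 min, total 708.
Nothing else within 66 min beats 708.

708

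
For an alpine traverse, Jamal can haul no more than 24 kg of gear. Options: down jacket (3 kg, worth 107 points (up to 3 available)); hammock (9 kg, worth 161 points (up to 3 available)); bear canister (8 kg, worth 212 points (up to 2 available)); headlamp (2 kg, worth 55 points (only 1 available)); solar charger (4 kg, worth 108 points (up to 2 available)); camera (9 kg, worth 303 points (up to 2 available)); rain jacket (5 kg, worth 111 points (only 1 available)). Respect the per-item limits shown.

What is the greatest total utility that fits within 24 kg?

Taking the top-ratio items first gives 3×down jacket + headlamp + solar charger + camera for 787 (24 kg).
The 9 kg tied up in down jacket and headlamp and solar charger is better spent on camera — total rises to 820 (24 kg).
Nothing else within 24 kg beats 820.

820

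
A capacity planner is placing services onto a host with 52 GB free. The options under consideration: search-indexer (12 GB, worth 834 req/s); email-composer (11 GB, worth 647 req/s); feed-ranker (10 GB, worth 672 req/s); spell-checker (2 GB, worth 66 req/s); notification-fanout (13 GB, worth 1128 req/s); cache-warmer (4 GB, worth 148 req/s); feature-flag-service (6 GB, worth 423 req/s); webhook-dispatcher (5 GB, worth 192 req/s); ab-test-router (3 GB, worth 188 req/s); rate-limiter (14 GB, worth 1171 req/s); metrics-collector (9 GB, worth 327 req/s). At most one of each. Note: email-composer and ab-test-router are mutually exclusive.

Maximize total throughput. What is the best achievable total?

3993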